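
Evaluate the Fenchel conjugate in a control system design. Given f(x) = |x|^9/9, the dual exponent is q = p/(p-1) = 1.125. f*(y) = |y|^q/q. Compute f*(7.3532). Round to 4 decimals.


The conjugate exponent q satisfies 1/p + 1/q = 1.
p = 9, so q = 9/(9 - 1) = 1.125
|y|^q = 7.3532^1.125 = 9.436
f*(7.3532) = 9.436 / 1.125 = 8.3875


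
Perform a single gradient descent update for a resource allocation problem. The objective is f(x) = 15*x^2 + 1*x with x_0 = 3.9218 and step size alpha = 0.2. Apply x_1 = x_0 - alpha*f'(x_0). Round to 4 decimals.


We compute the gradient at x_0 and apply the update.
f'(x) = 30*x + 1
f'(3.9218) = 30*3.9218 + 1 = 118.654
x_1 = 3.9218 - 0.2*118.654 = -19.809


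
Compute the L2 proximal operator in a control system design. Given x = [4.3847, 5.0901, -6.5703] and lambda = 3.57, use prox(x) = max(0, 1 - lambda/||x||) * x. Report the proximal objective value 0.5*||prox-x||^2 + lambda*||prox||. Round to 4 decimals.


Step 1: Compute ||x||.
||x|| = 9.397
Step 2: Compute scaling factor.
scale = max(0, 1 - 3.57/9.397) = 0.6201
Step 3: prox(x) = [2.7189, 3.1563, -4.0742]
||prox(x)|| = 5.827
Step 4: Proximal objective.
0.5*||prox-x||^2 = 6.3725
lambda*||prox|| = 20.8024
Total = 27.1748


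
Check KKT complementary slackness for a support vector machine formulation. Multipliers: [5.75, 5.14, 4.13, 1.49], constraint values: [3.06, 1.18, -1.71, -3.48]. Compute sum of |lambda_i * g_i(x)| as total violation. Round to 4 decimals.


KKT complementary slackness check:
lambda_1 * g_1 = 5.75 * 3.06 = 17.595
lambda_2 * g_2 = 5.14 * 1.18 = 6.0652
lambda_3 * g_3 = 4.13 * -1.71 = -7.0623
lambda_4 * g_4 = 1.49 * -3.48 = -5.1852
Total violation = 17.595 + 6.0652 + 7.0623 + 5.1852 = 35.9077


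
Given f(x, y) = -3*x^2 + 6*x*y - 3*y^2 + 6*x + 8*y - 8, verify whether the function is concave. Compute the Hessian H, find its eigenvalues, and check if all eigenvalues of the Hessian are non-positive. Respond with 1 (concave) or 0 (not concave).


The Hessian of f(x,y) = -3*x^2 + 6*x*y - 3*y^2 + 6*x + 8*y - 8 is:
H = [[-6, 6], [6, -6]]
Trace = -6 - 6 = -12
Determinant = -6*-6 - (6)^2 = 0
Discriminant = (-12)^2 - 4*0 = 144.0
Eigenvalues: lambda_1 = -12.0, lambda_2 = 0.0
The function is concave.

1


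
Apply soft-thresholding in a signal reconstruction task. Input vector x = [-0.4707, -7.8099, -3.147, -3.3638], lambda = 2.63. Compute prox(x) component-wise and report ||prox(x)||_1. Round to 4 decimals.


Soft-thresholding with lambda = 2.63:
prox(-0.4707) = sign(-0.4707)*max(|-0.4707| - 2.63, 0) = 0.0
prox(-7.8099) = sign(-7.8099)*max(|-7.8099| - 2.63, 0) = -5.1799
prox(-3.147) = sign(-3.147)*max(|-3.147| - 2.63, 0) = -0.517
prox(-3.3638) = sign(-3.3638)*max(|-3.3638| - 2.63, 0) = -0.7338
prox(x) = [0.0, -5.1799, -0.517, -0.7338]
||prox(x)||_1 = 0.0 + 5.1799 + 0.517 + 0.7338 = 6.4307


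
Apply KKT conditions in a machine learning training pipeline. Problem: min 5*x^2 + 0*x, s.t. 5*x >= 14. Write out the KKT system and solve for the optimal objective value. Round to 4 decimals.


Step 1: Try lambda = 0 (constraint inactive).
x_unc = 0/(2*5) = 0.0
Check: 5*0.0 = 0.0 < 14 -- violated!
Step 2: Constraint must be active: 5*x = 14
x* = 14/5 = 2.8
lambda = (2*5*2.8 + 0)/5 = 5.6
Step 3: Compute optimal value.
f(x*) = 5*2.8^2 + 0*2.8 = 39.2


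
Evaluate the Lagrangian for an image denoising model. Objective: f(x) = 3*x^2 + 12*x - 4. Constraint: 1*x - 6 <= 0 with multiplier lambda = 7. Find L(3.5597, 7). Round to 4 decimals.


Step 1: Evaluate f(x).
f(3.5597) = 3*3.5597^2 + 12*3.5597 - 4 = 76.7308
Step 2: Evaluate g(x).
g(3.5597) = 1*3.5597 - 6 = -2.4403
Step 3: Compute Lagrangian.
L = 76.7308 + 7*-2.4403 = 59.6487


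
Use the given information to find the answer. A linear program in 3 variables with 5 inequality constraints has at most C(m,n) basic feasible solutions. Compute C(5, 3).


Each vertex corresponds to some choice of n active constraints out of m, so the number of vertices is at most C(m, n) = m! / (n!(m-n)!).
m = 5, n = 3
Numerator: 5 * 4 * 3
Denominator: 3! = 6
C(5, 3) = 10


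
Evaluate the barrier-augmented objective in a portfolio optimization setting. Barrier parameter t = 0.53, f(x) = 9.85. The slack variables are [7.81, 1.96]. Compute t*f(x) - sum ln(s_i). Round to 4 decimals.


Step 1: Compute log-barrier.
ln values: [2.0554, 0.6729]
phi = -(2.0554 + 0.6729) = -2.7283
Step 2: Compute augmented objective.
t*f(x) = 0.53*9.85 = 5.2205
Total = 5.2205 - 2.7283 = 2.4922


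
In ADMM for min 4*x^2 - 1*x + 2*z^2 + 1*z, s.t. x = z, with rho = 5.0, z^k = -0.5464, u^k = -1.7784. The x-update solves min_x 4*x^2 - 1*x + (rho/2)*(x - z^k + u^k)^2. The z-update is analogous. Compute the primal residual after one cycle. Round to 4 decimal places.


ADMM iteration with rho = 5.0, z^k = -0.5464, u^k = -1.7784
Step 1: x-update.
Minimize 4*x^2 - 1*x + (5.0/2)*(x + 0.5464 - 1.7784)^2
FOC: (2*4 + 5.0)*x = 1 + 5.0*(-0.5464 + 1.7784)
x^{k+1} = 0.5508
Step 2: z-update.
Minimize 2*z^2 + 1*z + (5.0/2)*(0.5508 - z - 1.7784)^2
FOC: (2*2 + 5.0)*z = -1 + 5.0*(0.5508 - 1.7784)
z^{k+1} = -0.7931
Step 3: u-update.
u^{k+1} = -1.7784 + 0.5508 + 0.7931 = -0.4345
Step 4: Primal residual = |0.5508 + 0.7931| = 1.3439


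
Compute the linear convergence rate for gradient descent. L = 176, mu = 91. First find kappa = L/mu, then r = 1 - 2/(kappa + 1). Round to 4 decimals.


Step 1: Compute the condition number.
kappa = L/mu = 176/91 = 1.9341
Step 2: Compute the convergence rate.
r = 1 - 2/(kappa + 1) = 1 - 2*mu/(L + mu) = (L - mu)/(L + mu) = 85/267 = 0.3184


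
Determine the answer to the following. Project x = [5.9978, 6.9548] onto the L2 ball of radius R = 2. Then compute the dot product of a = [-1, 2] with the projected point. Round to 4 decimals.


Step 1: Compute ||x|| (intermediates to 6 decimals).
||x|| = sqrt(5.9978^2 + 6.9548^2) = 9.183836
Step 2: Project.
Since ||x|| > R, scale = R/||x|| = 2/9.183836 = 0.217774, proj(x) = scale * x
proj(x) = [1.306165, 1.514575]
Step 3: Dot product.
a^T * proj(x) = -1*1.306165 + 2*1.514575 = 1.723


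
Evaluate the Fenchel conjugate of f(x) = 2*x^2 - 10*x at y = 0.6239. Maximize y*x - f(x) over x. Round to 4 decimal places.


f*(y) = sup_x {y*x - a*x^2 - b*x} = sup_x {(y-b)*x - a*x^2}
FOC: (y - b) - 2a*x = 0 => x* = (y - b)/(2a)
x* = (0.6239 + 10)/(2*2) = 2.656
f*(0.6239) = (y-b)^2/(4a) = (0.6239 + 10)^2/(4*2)
= 112.8673/8 = 14.1084


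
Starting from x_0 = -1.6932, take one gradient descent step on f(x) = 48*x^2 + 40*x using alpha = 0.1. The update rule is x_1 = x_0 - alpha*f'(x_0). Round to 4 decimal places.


We compute the gradient at x_0 and apply the update.
f'(x) = 96*x + 40
f'(-1.6932) = 96*-1.6932 + 40 = -122.5472
x_1 = -1.6932 - 0.1*-122.5472 = 10.5615


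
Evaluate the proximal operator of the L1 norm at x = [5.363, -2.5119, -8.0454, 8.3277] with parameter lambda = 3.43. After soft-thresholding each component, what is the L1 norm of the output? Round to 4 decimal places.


Soft-thresholding with lambda = 3.43:
prox(5.363) = sign(5.363)*max(|5.363| - 3.43, 0) = 1.933
prox(-2.5119) = sign(-2.5119)*max(|-2.5119| - 3.43, 0) = 0.0
prox(-8.0454) = sign(-8.0454)*max(|-8.0454| - 3.43, 0) = -4.6154
prox(8.3277) = sign(8.3277)*max(|8.3277| - 3.43, 0) = 4.8977
prox(x) = [1.933, 0.0, -4.6154, 4.8977]
||prox(x)||_1 = 1.933 + 0.0 + 4.6154 + 4.8977 = 11.4461


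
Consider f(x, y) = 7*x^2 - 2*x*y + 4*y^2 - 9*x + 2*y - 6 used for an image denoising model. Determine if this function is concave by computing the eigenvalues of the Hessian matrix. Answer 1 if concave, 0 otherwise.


The Hessian of f(x,y) = 7*x^2 - 2*x*y + 4*y^2 - 9*x + 2*y - 6 is:
H = [[14, -2], [-2, 8]]
Trace = 14 + 8 = 22
Determinant = 14*8 - (-2)^2 = 108
Discriminant = (22)^2 - 4*108 = 52.0
Eigenvalues: lambda_1 = 7.3944, lambda_2 = 14.6056
The function is not concave.

0


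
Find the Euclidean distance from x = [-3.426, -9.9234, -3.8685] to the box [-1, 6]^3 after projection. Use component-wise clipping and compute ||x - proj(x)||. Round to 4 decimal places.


Project each component onto [-1, 6].
clip(-3.426) = -1.0, clip(-9.9234) = -1.0, clip(-3.8685) = -1.0
Projection = [-1.0, -1.0, -1.0]
Squared diffs: [5.8855, 79.6271, 8.2283]
Distance = sqrt(93.7409) = 9.682


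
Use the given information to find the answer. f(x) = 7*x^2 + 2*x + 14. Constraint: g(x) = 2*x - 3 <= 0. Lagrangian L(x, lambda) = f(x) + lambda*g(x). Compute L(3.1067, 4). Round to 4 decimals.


Step 1: Evaluate f(x).
f(3.1067) = 7*3.1067^2 + 2*3.1067 + 14 = 87.7745
Step 2: Evaluate g(x).
g(3.1067) = 2*3.1067 - 3 = 3.2134
Step 3: Compute Lagrangian.
L = 87.7745 + 4*3.2134 = 100.6281


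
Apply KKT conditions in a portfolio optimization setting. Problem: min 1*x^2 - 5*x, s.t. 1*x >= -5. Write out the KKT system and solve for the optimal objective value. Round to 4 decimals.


Step 1: Try lambda = 0 (constraint inactive).
Stationarity: 2*1*x - 5 = 0
x* = 5/(2*1) = 2.5
Check constraint: 1*2.5 = 2.5 >= -5 -- satisfied.
Step 2: Compute optimal value.
f(x*) = 1*2.5^2 - 5*2.5 = -6.25


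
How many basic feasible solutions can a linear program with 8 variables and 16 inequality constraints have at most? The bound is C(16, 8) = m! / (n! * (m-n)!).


Each vertex corresponds to some choice of n active constraints out of m, so the number of vertices is at most C(m, n) = m! / (n!(m-n)!).
m = 16, n = 8
Numerator: 16 * 15 * 14 * 13 * 12 * 11 * 10 * 9
Denominator: 8! = 40320
C(16, 8) = 12870


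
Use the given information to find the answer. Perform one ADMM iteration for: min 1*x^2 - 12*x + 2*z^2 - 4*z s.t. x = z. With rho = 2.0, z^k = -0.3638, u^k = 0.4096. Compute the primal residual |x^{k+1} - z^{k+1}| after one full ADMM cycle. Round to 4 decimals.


ADMM iteration with rho = 2.0, z^k = -0.3638, u^k = 0.4096
Step 1: x-update.
Minimize 1*x^2 - 12*x + (2.0/2)*(x + 0.3638 + 0.4096)^2
FOC: (2*1 + 2.0)*x = 12 + 2.0*(-0.3638 - 0.4096)
x^{k+1} = 2.6133
Step 2: z-update.
Minimize 2*z^2 - 4*z + (2.0/2)*(2.6133 - z + 0.4096)^2
FOC: (2*2 + 2.0)*z = 4 + 2.0*(2.6133 + 0.4096)
z^{k+1} = 1.6743
Step 3: u-update.
u^{k+1} = 0.4096 + 2.6133 - 1.6743 = 1.3486
Step 4: Primal residual = |2.6133 - 1.6743| = 0.939


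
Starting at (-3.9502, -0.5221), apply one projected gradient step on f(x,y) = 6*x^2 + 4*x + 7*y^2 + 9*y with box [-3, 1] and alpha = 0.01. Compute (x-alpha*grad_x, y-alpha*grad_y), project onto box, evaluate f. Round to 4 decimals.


Step 1: Compute gradient at (-3.9502, -0.5221).
grad_x = 2*6*-3.9502 + 4 = -43.4024
grad_y = 2*7*-0.5221 + 9 = 1.6906
Step 2: Gradient step.
x_raw = -3.9502 - 0.01*-43.4024 = -3.5162
y_raw = -0.5221 - 0.01*1.6906 = -0.539
Step 3: Project onto [-3, 1].
x_proj = clip(-3.5162) = -3.0
y_proj = clip(-0.539) = -0.539
Step 4: Evaluate f.
f(-3.0, -0.539) = 39.1826


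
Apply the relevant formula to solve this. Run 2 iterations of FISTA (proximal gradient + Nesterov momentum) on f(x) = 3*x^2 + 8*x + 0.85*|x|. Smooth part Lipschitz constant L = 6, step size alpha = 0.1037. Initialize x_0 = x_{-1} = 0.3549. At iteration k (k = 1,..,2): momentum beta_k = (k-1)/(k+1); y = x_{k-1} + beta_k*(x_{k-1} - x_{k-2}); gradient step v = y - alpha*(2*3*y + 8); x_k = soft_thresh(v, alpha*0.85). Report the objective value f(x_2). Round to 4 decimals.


FISTA on f(x) = 3*x^2 + 8*x + 0.85*|x|
L = 6, alpha = 0.1037
Iteration 1: beta = 0.0, y = 0.3549 + 0.0*(0.3549 - 0.3549) = 0.3549
  grad(y) = 10.1294, v = y - alpha*grad = -0.6955
  prox(v) = soft_thresh(-0.6955, 0.0881) = -0.6074
Iteration 2: beta = 0.3333, y = -0.6074 + 0.3333*(-0.6074 - 0.3549) = -0.9281
  grad(y) = 2.4312, v = y - alpha*grad = -1.1802
  prox(v) = soft_thresh(-1.1802, 0.0881) = -1.0921
f(x_2) = 3*(-1.0921)^2 + 8*(-1.0921) + 0.85*|-1.0921| = -4.2305


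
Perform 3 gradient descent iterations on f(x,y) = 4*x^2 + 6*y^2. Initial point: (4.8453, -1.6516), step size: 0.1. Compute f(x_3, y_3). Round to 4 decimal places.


Gradient descent on f(x,y) = 4*x^2 + 6*y^2.
Starting point: (4.8453, -1.6516), alpha = 0.1
Step 1: grad_x = 2*4*4.8453 = 38.7624, grad_y = 2*6*-1.6516 = -19.8192
  x_1 = 4.8453 - 0.1*38.7624 = 0.9691
  y_1 = -1.6516 - 0.1*-19.8192 = 0.3303
Step 2: grad_x = 2*4*0.9691 = 7.7525, grad_y = 2*6*0.3303 = 3.9638
  x_2 = 0.9691 - 0.1*7.7525 = 0.1938
  y_2 = 0.3303 - 0.1*3.9638 = -0.0661
Step 3: grad_x = 2*4*0.1938 = 1.5505, grad_y = 2*6*-0.0661 = -0.7928
  x_3 = 0.1938 - 0.1*1.5505 = 0.0388
  y_3 = -0.0661 - 0.1*-0.7928 = 0.0132
f(0.0388, 0.0132) = 4*0.0388^2 + 6*0.0132^2 = 0.0071


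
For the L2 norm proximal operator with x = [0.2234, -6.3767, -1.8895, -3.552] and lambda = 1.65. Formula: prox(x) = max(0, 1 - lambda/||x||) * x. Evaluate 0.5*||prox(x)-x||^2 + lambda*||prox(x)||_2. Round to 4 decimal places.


Step 1: Compute ||x||.
||x|| = 7.5432
Step 2: Compute scaling factor.
scale = max(0, 1 - 1.65/7.5432) = 0.7813
Step 3: prox(x) = [0.1745, -4.9819, -1.4762, -2.775]
||prox(x)|| = 5.8932
Step 4: Proximal objective.
0.5*||prox-x||^2 = 1.3613
lambda*||prox|| = 9.7238
Total = 11.0849


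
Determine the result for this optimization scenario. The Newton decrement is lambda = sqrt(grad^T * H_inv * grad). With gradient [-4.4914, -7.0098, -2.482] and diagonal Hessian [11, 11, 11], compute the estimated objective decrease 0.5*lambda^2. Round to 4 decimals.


Step 1: H is diagonal, so H^(-1) * g = [-0.4083, -0.6373, -0.2256].
Step 2: g^T H^(-1) g = sum_i g_i^2 / H_ii
  = (-4.4914)^2/11 + (-7.0098)^2/11 + (-2.482)^2/11
  = 1.8339 + 4.467 + 0.56 = 6.8609
Step 3: Objective decrease = 0.5 * g^T H^(-1) g = 3.4305


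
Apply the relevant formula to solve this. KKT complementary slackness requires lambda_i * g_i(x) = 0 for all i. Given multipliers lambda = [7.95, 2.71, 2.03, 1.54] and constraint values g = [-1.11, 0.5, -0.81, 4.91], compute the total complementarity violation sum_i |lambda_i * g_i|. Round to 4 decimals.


KKT complementary slackness check:
lambda_1 * g_1 = 7.95 * -1.11 = -8.8245
lambda_2 * g_2 = 2.71 * 0.5 = 1.355
lambda_3 * g_3 = 2.03 * -0.81 = -1.6443
lambda_4 * g_4 = 1.54 * 4.91 = 7.5614
Total violation = 8.8245 + 1.355 + 1.6443 + 7.5614 = 19.3852


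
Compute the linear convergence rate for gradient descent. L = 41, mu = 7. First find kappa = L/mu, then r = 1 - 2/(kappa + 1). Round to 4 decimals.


Step 1: Compute the condition number.
kappa = L/mu = 41/7 = 5.8571
Step 2: Compute the convergence rate.
r = 1 - 2/(kappa + 1) = 1 - 2*mu/(L + mu) = (L - mu)/(L + mu) = 34/48 = 0.7083


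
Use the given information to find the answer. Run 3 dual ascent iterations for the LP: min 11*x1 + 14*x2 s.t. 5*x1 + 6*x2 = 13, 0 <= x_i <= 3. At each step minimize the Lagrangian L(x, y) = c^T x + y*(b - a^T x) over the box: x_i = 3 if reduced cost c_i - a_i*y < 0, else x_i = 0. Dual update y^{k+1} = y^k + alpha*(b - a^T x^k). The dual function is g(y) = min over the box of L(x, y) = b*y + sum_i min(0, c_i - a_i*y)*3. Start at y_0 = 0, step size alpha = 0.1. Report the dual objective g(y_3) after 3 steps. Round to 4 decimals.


Dual ascent for LP: min 11*x1 + 14*x2, 5*x1 + 6*x2 = 13, 0 <= x_i <= 3
Step 1: y^k = 0.0, reduced costs: (11.0, 14.0)
  x^k = (0.0, 0.0), subgradient = b - a^T x = 13.0
  y^{k+1} = 0.0 + 0.1*13.0 = 1.3
Step 2: y^k = 1.3, reduced costs: (4.5, 6.2)
  x^k = (0.0, 0.0), subgradient = b - a^T x = 13.0
  y^{k+1} = 1.3 + 0.1*13.0 = 2.6
Step 3: y^k = 2.6, reduced costs: (-2.0, -1.6)
  x^k = (3.0, 3.0), subgradient = b - a^T x = -20.0
  y^{k+1} = 2.6 + 0.1*-20.0 = 0.6
Dual objective at y_3 = 0.6: reduced costs (8.0, 10.4), box minimizer x = (0.0, 0.0)
g(y_3) = b*y + (c1 - a1*y)*x1 + (c2 - a2*y)*x2 = 13*0.6 + 8.0*0.0 + 10.4*0.0 = 7.8 + 0.0 + 0.0 = 7.8


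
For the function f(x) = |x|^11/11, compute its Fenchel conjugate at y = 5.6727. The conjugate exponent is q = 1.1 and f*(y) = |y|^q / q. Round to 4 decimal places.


The conjugate exponent q satisfies 1/p + 1/q = 1.
p = 11, so q = 11/(11 - 1) = 1.1
|y|^q = 5.6727^1.1 = 6.7479
f*(5.6727) = 6.7479 / 1.1 = 6.1345


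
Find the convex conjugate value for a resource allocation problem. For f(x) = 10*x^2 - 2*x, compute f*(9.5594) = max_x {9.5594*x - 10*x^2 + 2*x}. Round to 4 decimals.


f*(y) = sup_x {y*x - a*x^2 - b*x} = sup_x {(y-b)*x - a*x^2}
FOC: (y - b) - 2a*x = 0 => x* = (y - b)/(2a)
x* = (9.5594 + 2)/(2*10) = 0.578
f*(9.5594) = (y-b)^2/(4a) = (9.5594 + 2)^2/(4*10)
= 133.6197/40 = 3.3405


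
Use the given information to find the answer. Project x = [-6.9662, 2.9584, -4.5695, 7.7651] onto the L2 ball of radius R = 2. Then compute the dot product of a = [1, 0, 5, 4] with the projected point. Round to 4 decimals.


Step 1: Compute ||x|| (intermediates to 6 decimals).
||x|| = sqrt((-6.9662)^2 + 2.9584^2 + (-4.5695)^2 + 7.7651^2) = 11.766783
Step 2: Project.
Since ||x|| > R, scale = R/||x|| = 2/11.766783 = 0.16997, proj(x) = scale * x
proj(x) = [-1.184045, 0.502839, -0.776678, 1.319834]
Step 3: Dot product.
a^T * proj(x) = 1*(-1.184045) + 0*0.502839 + 5*(-0.776678) + 4*1.319834 = 0.2119


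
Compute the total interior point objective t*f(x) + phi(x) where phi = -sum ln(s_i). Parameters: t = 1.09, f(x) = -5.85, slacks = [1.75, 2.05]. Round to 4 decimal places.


Step 1: Compute log-barrier.
ln values: [0.5596, 0.7178]
phi = -(0.5596 + 0.7178) = -1.2775
Step 2: Compute augmented objective.
t*f(x) = 1.09*-5.85 = -6.3765
Total = -6.3765 - 1.2775 = -7.654


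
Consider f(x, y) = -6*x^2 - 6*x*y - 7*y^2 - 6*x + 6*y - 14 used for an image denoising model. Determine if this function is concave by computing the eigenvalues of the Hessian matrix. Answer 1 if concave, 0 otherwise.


The Hessian of f(x,y) = -6*x^2 - 6*x*y - 7*y^2 - 6*x + 6*y - 14 is:
H = [[-12, -6], [-6, -14]]
Trace = -12 - 14 = -26
Determinant = -12*-14 - (-6)^2 = 132
Discriminant = (-26)^2 - 4*132 = 148.0
Eigenvalues: lambda_1 = -19.0828, lambda_2 = -6.9172
The function is concave.

1


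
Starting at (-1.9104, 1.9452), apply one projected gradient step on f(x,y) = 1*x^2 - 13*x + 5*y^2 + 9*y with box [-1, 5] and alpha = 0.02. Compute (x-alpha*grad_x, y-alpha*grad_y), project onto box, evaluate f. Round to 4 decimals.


Step 1: Compute gradient at (-1.9104, 1.9452).
grad_x = 2*1*-1.9104 - 13 = -16.8208
grad_y = 2*5*1.9452 + 9 = 28.452
Step 2: Gradient step.
x_raw = -1.9104 - 0.02*-16.8208 = -1.574
y_raw = 1.9452 - 0.02*28.452 = 1.3762
Step 3: Project onto [-1, 5].
x_proj = clip(-1.574) = -1.0
y_proj = clip(1.3762) = 1.3762
Step 4: Evaluate f.
f(-1.0, 1.3762) = 35.8545


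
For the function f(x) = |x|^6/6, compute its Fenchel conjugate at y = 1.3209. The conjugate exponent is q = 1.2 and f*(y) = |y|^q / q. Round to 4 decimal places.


The conjugate exponent q satisfies 1/p + 1/q = 1.
p = 6, so q = 6/(6 - 1) = 1.2
|y|^q = 1.3209^1.2 = 1.3965
f*(1.3209) = 1.3965 / 1.2 = 1.1638


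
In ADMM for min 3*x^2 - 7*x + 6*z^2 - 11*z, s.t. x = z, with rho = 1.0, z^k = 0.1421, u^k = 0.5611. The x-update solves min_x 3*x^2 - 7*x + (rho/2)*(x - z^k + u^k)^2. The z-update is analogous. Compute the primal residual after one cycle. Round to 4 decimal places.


ADMM iteration with rho = 1.0, z^k = 0.1421, u^k = 0.5611
Step 1: x-update.
Minimize 3*x^2 - 7*x + (1.0/2)*(x - 0.1421 + 0.5611)^2
FOC: (2*3 + 1.0)*x = 7 + 1.0*(0.1421 - 0.5611)
x^{k+1} = 0.9401
Step 2: z-update.
Minimize 6*z^2 - 11*z + (1.0/2)*(0.9401 - z + 0.5611)^2
FOC: (2*6 + 1.0)*z = 11 + 1.0*(0.9401 + 0.5611)
z^{k+1} = 0.9616
Step 3: u-update.
u^{k+1} = 0.5611 + 0.9401 - 0.9616 = 0.5396
Step 4: Primal residual = |0.9401 - 0.9616| = 0.0215


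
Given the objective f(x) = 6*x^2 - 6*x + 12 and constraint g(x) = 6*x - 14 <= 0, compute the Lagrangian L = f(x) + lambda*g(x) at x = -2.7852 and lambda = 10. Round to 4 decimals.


Step 1: Evaluate f(x).
f(-2.7852) = 6*(-2.7852)^2 - 6*(-2.7852) + 12 = 75.2552
Step 2: Evaluate g(x).
g(-2.7852) = 6*-2.7852 - 14 = -30.7112
Step 3: Compute Lagrangian.
L = 75.2552 + 10*-30.7112 = -231.8568


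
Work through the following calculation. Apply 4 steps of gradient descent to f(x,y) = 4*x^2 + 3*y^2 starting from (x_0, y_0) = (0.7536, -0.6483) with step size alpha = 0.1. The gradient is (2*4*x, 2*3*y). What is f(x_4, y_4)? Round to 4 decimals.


Gradient descent on f(x,y) = 4*x^2 + 3*y^2.
Starting point: (0.7536, -0.6483), alpha = 0.1
Step 1: grad_x = 2*4*0.7536 = 6.0288, grad_y = 2*3*-0.6483 = -3.8898
  x_1 = 0.7536 - 0.1*6.0288 = 0.1507
  y_1 = -0.6483 - 0.1*-3.8898 = -0.2593
Step 2: grad_x = 2*4*0.1507 = 1.2058, grad_y = 2*3*-0.2593 = -1.5559
  x_2 = 0.1507 - 0.1*1.2058 = 0.0301
  y_2 = -0.2593 - 0.1*-1.5559 = -0.1037
Step 3: grad_x = 2*4*0.0301 = 0.2412, grad_y = 2*3*-0.1037 = -0.6224
  x_3 = 0.0301 - 0.1*0.2412 = 0.006
  y_3 = -0.1037 - 0.1*-0.6224 = -0.0415
Step 4: grad_x = 2*4*0.006 = 0.0482, grad_y = 2*3*-0.0415 = -0.2489
  x_4 = 0.006 - 0.1*0.0482 = 0.0012
  y_4 = -0.0415 - 0.1*-0.2489 = -0.0166
f(0.0012, -0.0166) = 4*0.0012^2 + 3*(-0.0166)^2 = 0.0008


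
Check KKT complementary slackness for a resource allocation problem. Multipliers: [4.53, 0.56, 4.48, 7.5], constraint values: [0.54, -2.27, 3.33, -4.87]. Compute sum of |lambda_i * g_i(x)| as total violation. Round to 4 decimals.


KKT complementary slackness check:
lambda_1 * g_1 = 4.53 * 0.54 = 2.4462
lambda_2 * g_2 = 0.56 * -2.27 = -1.2712
lambda_3 * g_3 = 4.48 * 3.33 = 14.9184
lambda_4 * g_4 = 7.5 * -4.87 = -36.525
Total violation = 2.4462 + 1.2712 + 14.9184 + 36.525 = 55.1608


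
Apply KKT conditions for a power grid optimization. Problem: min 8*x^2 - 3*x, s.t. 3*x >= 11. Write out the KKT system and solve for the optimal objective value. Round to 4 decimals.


Step 1: Try lambda = 0 (constraint inactive).
x_unc = 3/(2*8) = 0.1875
Check: 3*0.1875 = 0.5625 < 11 -- violated!
Step 2: Constraint must be active: 3*x = 11
x* = 11/3 = 3.6667 (rounded; the exact value 11/3 is used below)
lambda = (2*8*(11/3) - 3)/3 = 18.5556
Step 3: Compute optimal value.
f(x*) = 8*(11/3)^2 - 3*(11/3) = 96.5556


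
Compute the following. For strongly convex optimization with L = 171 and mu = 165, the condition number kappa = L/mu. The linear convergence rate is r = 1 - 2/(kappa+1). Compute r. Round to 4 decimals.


Step 1: Compute the condition number.
kappa = L/mu = 171/165 = 1.0364
Step 2: Compute the convergence rate.
r = 1 - 2/(kappa + 1) = 1 - 2*mu/(L + mu) = (L - mu)/(L + mu) = 6/336 = 0.0179


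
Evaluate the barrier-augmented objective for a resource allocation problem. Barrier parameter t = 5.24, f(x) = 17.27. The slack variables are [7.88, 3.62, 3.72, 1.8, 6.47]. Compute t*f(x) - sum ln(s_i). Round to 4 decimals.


Step 1: Compute log-barrier.
ln values: [2.0643, 1.2865, 1.3137, 0.5878, 1.8672]
phi = -(2.0643 + 1.2865 + 1.3137 + 0.5878 + 1.8672) = -7.1195
Step 2: Compute augmented objective.
t*f(x) = 5.24*17.27 = 90.4948
Total = 90.4948 - 7.1195 = 83.3753


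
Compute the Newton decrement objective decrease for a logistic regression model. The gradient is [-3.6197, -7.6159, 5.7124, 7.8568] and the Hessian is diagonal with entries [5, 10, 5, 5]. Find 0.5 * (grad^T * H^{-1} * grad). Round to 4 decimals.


Step 1: H is diagonal, so H^(-1) * g = [-0.7239, -0.7616, 1.1425, 1.5714].
Step 2: g^T H^(-1) g = sum_i g_i^2 / H_ii
  = (-3.6197)^2/5 + (-7.6159)^2/10 + (5.7124)^2/5 + (7.8568)^2/5
  = 2.6204 + 5.8002 + 6.5263 + 12.3459 = 27.2928
Step 3: Objective decrease = 0.5 * g^T H^(-1) g = 13.6464


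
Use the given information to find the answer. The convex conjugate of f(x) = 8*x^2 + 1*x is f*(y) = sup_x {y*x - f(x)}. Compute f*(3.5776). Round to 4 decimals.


f*(y) = sup_x {y*x - a*x^2 - b*x} = sup_x {(y-b)*x - a*x^2}
FOC: (y - b) - 2a*x = 0 => x* = (y - b)/(2a)
x* = (3.5776 - 1)/(2*8) = 0.1611
f*(3.5776) = (y-b)^2/(4a) = (3.5776 - 1)^2/(4*8)
= 6.644/32 = 0.2076


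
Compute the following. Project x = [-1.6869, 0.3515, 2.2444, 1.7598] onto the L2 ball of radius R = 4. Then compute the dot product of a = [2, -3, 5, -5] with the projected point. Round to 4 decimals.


Step 1: Compute ||x|| (intermediates to 6 decimals).
||x|| = sqrt((-1.6869)^2 + 0.3515^2 + 2.2444^2 + 1.7598^2) = 3.332178
Step 2: Project.
Since ||x|| <= R, proj = x (no scaling needed).
proj(x) = [-1.6869, 0.3515, 2.2444, 1.7598]
Step 3: Dot product.
a^T * proj(x) = 2*(-1.6869) - 3*0.3515 + 5*2.2444 - 5*1.7598 = -2.0053


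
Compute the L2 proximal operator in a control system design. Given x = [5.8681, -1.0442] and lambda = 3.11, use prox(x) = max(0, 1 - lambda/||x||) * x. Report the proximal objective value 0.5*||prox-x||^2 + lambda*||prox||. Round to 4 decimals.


Step 1: Compute ||x||.
||x|| = 5.9603
Step 2: Compute scaling factor.
scale = max(0, 1 - 3.11/5.9603) = 0.4782
Step 3: prox(x) = [2.8062, -0.4993]
||prox(x)|| = 2.8503
Step 4: Proximal objective.
0.5*||prox-x||^2 = 4.8361
lambda*||prox|| = 8.8644
Total = 13.7004


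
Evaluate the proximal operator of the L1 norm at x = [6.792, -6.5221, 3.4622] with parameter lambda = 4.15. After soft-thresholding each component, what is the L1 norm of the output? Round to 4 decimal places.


Soft-thresholding with lambda = 4.15:
prox(6.792) = sign(6.792)*max(|6.792| - 4.15, 0) = 2.642
prox(-6.5221) = sign(-6.5221)*max(|-6.5221| - 4.15, 0) = -2.3721
prox(3.4622) = sign(3.4622)*max(|3.4622| - 4.15, 0) = 0.0
prox(x) = [2.642, -2.3721, 0.0]
||prox(x)||_1 = 2.642 + 2.3721 + 0.0 = 5.0141


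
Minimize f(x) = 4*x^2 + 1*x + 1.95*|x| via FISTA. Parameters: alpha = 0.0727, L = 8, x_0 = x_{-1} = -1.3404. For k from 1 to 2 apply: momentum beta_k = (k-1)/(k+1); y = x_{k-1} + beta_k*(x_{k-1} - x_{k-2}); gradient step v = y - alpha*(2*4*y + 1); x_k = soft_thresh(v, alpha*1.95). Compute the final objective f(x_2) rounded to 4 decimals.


FISTA on f(x) = 4*x^2 + 1*x + 1.95*|x|
L = 8, alpha = 0.0727
Iteration 1: beta = 0.0, y = -1.3404 + 0.0*(-1.3404 + 1.3404) = -1.3404
  grad(y) = -9.7232, v = y - alpha*grad = -0.6335
  prox(v) = soft_thresh(-0.6335, 0.1418) = -0.4918
Iteration 2: beta = 0.3333, y = -0.4918 + 0.3333*(-0.4918 + 1.3404) = -0.2089
  grad(y) = -0.671, v = y - alpha*grad = -0.1601
  prox(v) = soft_thresh(-0.1601, 0.1418) = -0.0183
f(x_2) = 4*(-0.0183)^2 + 1*(-0.0183) + 1.95*|-0.0183| = 0.0188


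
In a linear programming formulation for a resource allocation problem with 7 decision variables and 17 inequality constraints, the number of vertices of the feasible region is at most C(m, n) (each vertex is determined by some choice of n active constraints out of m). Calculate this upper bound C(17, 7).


Each vertex corresponds to some choice of n active constraints out of m, so the number of vertices is at most C(m, n) = m! / (n!(m-n)!).
m = 17, n = 7
Numerator: 17 * 16 * 15 * 14 * 13 * 12 * 11
Denominator: 7! = 5040
C(17, 7) = 19448


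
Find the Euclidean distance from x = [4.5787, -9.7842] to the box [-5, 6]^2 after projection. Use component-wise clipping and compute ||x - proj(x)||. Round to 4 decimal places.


Project each component onto [-5, 6].
clip(4.5787) = 4.5787, clip(-9.7842) = -5.0
Projection = [4.5787, -5.0]
Squared diffs: [0.0, 22.8886]
Distance = sqrt(22.8886) = 4.7842


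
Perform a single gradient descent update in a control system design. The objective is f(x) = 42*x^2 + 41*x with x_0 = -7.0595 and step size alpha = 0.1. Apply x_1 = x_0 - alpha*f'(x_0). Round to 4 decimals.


We compute the gradient at x_0 and apply the update.
f'(x) = 84*x + 41
f'(-7.0595) = 84*-7.0595 + 41 = -551.998
x_1 = -7.0595 - 0.1*-551.998 = 48.1403


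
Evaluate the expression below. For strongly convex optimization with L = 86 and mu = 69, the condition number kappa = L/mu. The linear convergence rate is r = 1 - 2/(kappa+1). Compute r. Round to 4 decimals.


Step 1: Compute the condition number.
kappa = L/mu = 86/69 = 1.2464
Step 2: Compute the convergence rate.
r = 1 - 2/(kappa + 1) = 1 - 2*mu/(L + mu) = (L - mu)/(L + mu) = 17/155 = 0.1097


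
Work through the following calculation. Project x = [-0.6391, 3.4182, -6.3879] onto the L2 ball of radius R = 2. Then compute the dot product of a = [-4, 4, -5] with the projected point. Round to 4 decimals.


Step 1: Compute ||x|| (intermediates to 6 decimals).
||x|| = sqrt((-0.6391)^2 + 3.4182^2 + (-6.3879)^2) = 7.273088
Step 2: Project.
Since ||x|| > R, scale = R/||x|| = 2/7.273088 = 0.274986, proj(x) = scale * x
proj(x) = [-0.175744, 0.939957, -1.756583]
Step 3: Dot product.
a^T * proj(x) = -4*(-0.175744) + 4*0.939957 - 5*(-1.756583) = 13.2457


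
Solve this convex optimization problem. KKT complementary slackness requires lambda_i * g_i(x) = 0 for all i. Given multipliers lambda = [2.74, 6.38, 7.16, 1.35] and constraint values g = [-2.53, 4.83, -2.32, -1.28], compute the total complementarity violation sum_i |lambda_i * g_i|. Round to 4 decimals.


KKT complementary slackness check:
lambda_1 * g_1 = 2.74 * -2.53 = -6.9322
lambda_2 * g_2 = 6.38 * 4.83 = 30.8154
lambda_3 * g_3 = 7.16 * -2.32 = -16.6112
lambda_4 * g_4 = 1.35 * -1.28 = -1.728
Total violation = 6.9322 + 30.8154 + 16.6112 + 1.728 = 56.0868


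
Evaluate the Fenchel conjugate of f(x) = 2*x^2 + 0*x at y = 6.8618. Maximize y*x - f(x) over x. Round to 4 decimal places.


f*(y) = sup_x {y*x - a*x^2 - b*x} = sup_x {(y-b)*x - a*x^2}
FOC: (y - b) - 2a*x = 0 => x* = (y - b)/(2a)
x* = (6.8618 - 0)/(2*2) = 1.7155
f*(6.8618) = (y-b)^2/(4a) = (6.8618 - 0)^2/(4*2)
= 47.0843/8 = 5.8855


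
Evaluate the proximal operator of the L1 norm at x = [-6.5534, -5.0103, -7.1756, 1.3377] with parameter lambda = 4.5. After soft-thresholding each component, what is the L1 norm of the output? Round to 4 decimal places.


Soft-thresholding with lambda = 4.5:
prox(-6.5534) = sign(-6.5534)*max(|-6.5534| - 4.5, 0) = -2.0534
prox(-5.0103) = sign(-5.0103)*max(|-5.0103| - 4.5, 0) = -0.5103
prox(-7.1756) = sign(-7.1756)*max(|-7.1756| - 4.5, 0) = -2.6756
prox(1.3377) = sign(1.3377)*max(|1.3377| - 4.5, 0) = 0.0
prox(x) = [-2.0534, -0.5103, -2.6756, 0.0]
||prox(x)||_1 = 2.0534 + 0.5103 + 2.6756 + 0.0 = 5.2393


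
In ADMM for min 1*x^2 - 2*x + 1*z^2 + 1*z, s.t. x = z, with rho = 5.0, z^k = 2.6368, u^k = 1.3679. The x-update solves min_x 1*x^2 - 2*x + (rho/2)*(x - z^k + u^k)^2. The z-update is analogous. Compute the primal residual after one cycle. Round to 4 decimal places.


ADMM iteration with rho = 5.0, z^k = 2.6368, u^k = 1.3679
Step 1: x-update.
Minimize 1*x^2 - 2*x + (5.0/2)*(x - 2.6368 + 1.3679)^2
FOC: (2*1 + 5.0)*x = 2 + 5.0*(2.6368 - 1.3679)
x^{k+1} = 1.1921
Step 2: z-update.
Minimize 1*z^2 + 1*z + (5.0/2)*(1.1921 - z + 1.3679)^2
FOC: (2*1 + 5.0)*z = -1 + 5.0*(1.1921 + 1.3679)
z^{k+1} = 1.6857
Step 3: u-update.
u^{k+1} = 1.3679 + 1.1921 - 1.6857 = 0.8743
Step 4: Primal residual = |1.1921 - 1.6857| = 0.4936


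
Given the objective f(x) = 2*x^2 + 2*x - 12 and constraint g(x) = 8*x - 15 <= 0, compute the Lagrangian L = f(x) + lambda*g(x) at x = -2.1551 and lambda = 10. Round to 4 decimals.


Step 1: Evaluate f(x).
f(-2.1551) = 2*(-2.1551)^2 + 2*(-2.1551) - 12 = -7.0213
Step 2: Evaluate g(x).
g(-2.1551) = 8*-2.1551 - 15 = -32.2408
Step 3: Compute Lagrangian.
L = -7.0213 + 10*-32.2408 = -329.4293


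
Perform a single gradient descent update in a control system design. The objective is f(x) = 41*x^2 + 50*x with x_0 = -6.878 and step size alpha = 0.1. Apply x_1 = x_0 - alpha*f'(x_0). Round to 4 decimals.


We compute the gradient at x_0 and apply the update.
f'(x) = 82*x + 50
f'(-6.878) = 82*-6.878 + 50 = -513.996
x_1 = -6.878 - 0.1*-513.996 = 44.5216


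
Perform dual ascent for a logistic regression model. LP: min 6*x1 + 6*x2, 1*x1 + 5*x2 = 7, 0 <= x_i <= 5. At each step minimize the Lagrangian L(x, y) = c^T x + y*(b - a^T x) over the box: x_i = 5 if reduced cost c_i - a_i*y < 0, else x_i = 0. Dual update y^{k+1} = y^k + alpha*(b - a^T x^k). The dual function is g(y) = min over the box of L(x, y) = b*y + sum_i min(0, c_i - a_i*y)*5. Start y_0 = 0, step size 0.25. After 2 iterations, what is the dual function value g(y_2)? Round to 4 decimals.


Dual ascent for LP: min 6*x1 + 6*x2, 1*x1 + 5*x2 = 7, 0 <= x_i <= 5
Step 1: y^k = 0.0, reduced costs: (6.0, 6.0)
  x^k = (0.0, 0.0), subgradient = b - a^T x = 7.0
  y^{k+1} = 0.0 + 0.25*7.0 = 1.75
Step 2: y^k = 1.75, reduced costs: (4.25, -2.75)
  x^k = (0.0, 5.0), subgradient = b - a^T x = -18.0
  y^{k+1} = 1.75 + 0.25*-18.0 = -2.75
Dual objective at y_2 = -2.75: reduced costs (8.75, 19.75), box minimizer x = (0.0, 0.0)
g(y_2) = b*y + (c1 - a1*y)*x1 + (c2 - a2*y)*x2 = 7*(-2.75) + 8.75*0.0 + 19.75*0.0 = -19.25 + 0.0 + 0.0 = -19.25


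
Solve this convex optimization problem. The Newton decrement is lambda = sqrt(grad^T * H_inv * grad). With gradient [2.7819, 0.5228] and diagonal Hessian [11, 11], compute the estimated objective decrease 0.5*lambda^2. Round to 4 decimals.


Step 1: H is diagonal, so H^(-1) * g = [0.2529, 0.0475].
Step 2: g^T H^(-1) g = sum_i g_i^2 / H_ii
  = (2.7819)^2/11 + (0.5228)^2/11
  = 0.7035 + 0.0248 = 0.7284
Step 3: Objective decrease = 0.5 * g^T H^(-1) g = 0.3642


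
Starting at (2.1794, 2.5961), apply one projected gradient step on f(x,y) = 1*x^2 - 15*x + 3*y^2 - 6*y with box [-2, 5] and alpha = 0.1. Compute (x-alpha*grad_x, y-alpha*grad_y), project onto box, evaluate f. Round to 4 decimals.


Step 1: Compute gradient at (2.1794, 2.5961).
grad_x = 2*1*2.1794 - 15 = -10.6412
grad_y = 2*3*2.5961 - 6 = 9.5766
Step 2: Gradient step.
x_raw = 2.1794 - 0.1*-10.6412 = 3.2435
y_raw = 2.5961 - 0.1*9.5766 = 1.6384
Step 3: Project onto [-2, 5].
x_proj = clip(3.2435) = 3.2435
y_proj = clip(1.6384) = 1.6384
Step 4: Evaluate f.
f(3.2435, 1.6384) = -39.9096


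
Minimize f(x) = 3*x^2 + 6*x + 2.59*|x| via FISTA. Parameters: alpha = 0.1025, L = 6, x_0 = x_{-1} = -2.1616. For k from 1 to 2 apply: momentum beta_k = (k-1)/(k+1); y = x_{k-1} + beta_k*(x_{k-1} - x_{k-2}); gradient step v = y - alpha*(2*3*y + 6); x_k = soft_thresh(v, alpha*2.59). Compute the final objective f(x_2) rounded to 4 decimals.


FISTA on f(x) = 3*x^2 + 6*x + 2.59*|x|
L = 6, alpha = 0.1025
Iteration 1: beta = 0.0, y = -2.1616 + 0.0*(-2.1616 + 2.1616) = -2.1616
  grad(y) = -6.9696, v = y - alpha*grad = -1.4472
  prox(v) = soft_thresh(-1.4472, 0.2655) = -1.1817
Iteration 2: beta = 0.3333, y = -1.1817 + 0.3333*(-1.1817 + 2.1616) = -0.8551
  grad(y) = 0.8693, v = y - alpha*grad = -0.9442
  prox(v) = soft_thresh(-0.9442, 0.2655) = -0.6787
f(x_2) = 3*(-0.6787)^2 + 6*(-0.6787) + 2.59*|-0.6787| = -0.9324


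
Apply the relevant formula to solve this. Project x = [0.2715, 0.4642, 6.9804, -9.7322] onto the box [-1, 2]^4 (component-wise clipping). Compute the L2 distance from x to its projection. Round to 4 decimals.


Project each component onto [-1, 2].
clip(0.2715) = 0.2715, clip(0.4642) = 0.4642, clip(6.9804) = 2.0, clip(-9.7322) = -1.0
Projection = [0.2715, 0.4642, 2.0, -1.0]
Squared diffs: [0.0, 0.0, 24.8044, 76.2513]
Distance = sqrt(101.0557) = 10.0526


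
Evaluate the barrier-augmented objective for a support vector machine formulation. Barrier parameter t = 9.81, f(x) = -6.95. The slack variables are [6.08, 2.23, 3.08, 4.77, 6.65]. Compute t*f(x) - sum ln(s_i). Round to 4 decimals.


Step 1: Compute log-barrier.
ln values: [1.805, 0.802, 1.1249, 1.5623, 1.8946]
phi = -(1.805 + 0.802 + 1.1249 + 1.5623 + 1.8946) = -7.1889
Step 2: Compute augmented objective.
t*f(x) = 9.81*-6.95 = -68.1795
Total = -68.1795 - 7.1889 = -75.3684


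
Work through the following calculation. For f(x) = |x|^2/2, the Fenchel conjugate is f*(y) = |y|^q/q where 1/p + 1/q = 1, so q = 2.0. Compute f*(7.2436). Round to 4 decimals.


The conjugate exponent q satisfies 1/p + 1/q = 1.
p = 2, so q = 2/(2 - 1) = 2.0
|y|^q = 7.2436^2.0 = 52.4697
f*(7.2436) = 52.4697 / 2.0 = 26.2349


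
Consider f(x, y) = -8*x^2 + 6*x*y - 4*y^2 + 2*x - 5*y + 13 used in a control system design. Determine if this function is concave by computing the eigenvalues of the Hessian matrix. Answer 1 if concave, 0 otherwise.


The Hessian of f(x,y) = -8*x^2 + 6*x*y - 4*y^2 + 2*x - 5*y + 13 is:
H = [[-16, 6], [6, -8]]
Trace = -16 - 8 = -24
Determinant = -16*-8 - (6)^2 = 92
Discriminant = (-24)^2 - 4*92 = 208.0
Eigenvalues: lambda_1 = -19.2111, lambda_2 = -4.7889
The function is concave.

1


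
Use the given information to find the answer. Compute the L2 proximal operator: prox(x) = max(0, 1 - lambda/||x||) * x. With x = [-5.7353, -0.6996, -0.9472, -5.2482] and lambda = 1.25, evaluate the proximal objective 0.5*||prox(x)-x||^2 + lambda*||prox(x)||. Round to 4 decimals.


Step 1: Compute ||x||.
||x|| = 7.8628
Step 2: Compute scaling factor.
scale = max(0, 1 - 1.25/7.8628) = 0.841
Step 3: prox(x) = [-4.8235, -0.5884, -0.7966, -4.4139]
||prox(x)|| = 6.6128
Step 4: Proximal objective.
0.5*||prox-x||^2 = 0.7813
lambda*||prox|| = 8.266
Total = 9.0473


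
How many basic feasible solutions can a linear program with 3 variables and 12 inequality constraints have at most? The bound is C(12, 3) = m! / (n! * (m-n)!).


Each vertex corresponds to some choice of n active constraints out of m, so the number of vertices is at most C(m, n) = m! / (n!(m-n)!).
m = 12, n = 3
Numerator: 12 * 11 * 10
Denominator: 3! = 6
C(12, 3) = 220


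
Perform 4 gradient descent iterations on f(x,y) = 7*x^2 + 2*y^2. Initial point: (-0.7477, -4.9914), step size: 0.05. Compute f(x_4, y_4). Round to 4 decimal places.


Gradient descent on f(x,y) = 7*x^2 + 2*y^2.
Starting point: (-0.7477, -4.9914), alpha = 0.05
Step 1: grad_x = 2*7*-0.7477 = -10.4678, grad_y = 2*2*-4.9914 = -19.9656
  x_1 = -0.7477 - 0.05*-10.4678 = -0.2243
  y_1 = -4.9914 - 0.05*-19.9656 = -3.9931
Step 2: grad_x = 2*7*-0.2243 = -3.1403, grad_y = 2*2*-3.9931 = -15.9725
  x_2 = -0.2243 - 0.05*-3.1403 = -0.0673
  y_2 = -3.9931 - 0.05*-15.9725 = -3.1945
Step 3: grad_x = 2*7*-0.0673 = -0.9421, grad_y = 2*2*-3.1945 = -12.778
  x_3 = -0.0673 - 0.05*-0.9421 = -0.0202
  y_3 = -3.1945 - 0.05*-12.778 = -2.5556
Step 4: grad_x = 2*7*-0.0202 = -0.2826, grad_y = 2*2*-2.5556 = -10.2224
  x_4 = -0.0202 - 0.05*-0.2826 = -0.0061
  y_4 = -2.5556 - 0.05*-10.2224 = -2.0445
f(-0.0061, -2.0445) = 7*(-0.0061)^2 + 2*(-2.0445)^2 = 8.36


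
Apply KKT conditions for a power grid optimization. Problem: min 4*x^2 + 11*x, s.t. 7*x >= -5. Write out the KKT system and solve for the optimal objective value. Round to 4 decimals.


Step 1: Try lambda = 0 (constraint inactive).
x_unc = -11/(2*4) = -1.375
Check: 7*-1.375 = -9.625 < -5 -- violated!
Step 2: Constraint must be active: 7*x = -5
x* = -5/7 = -0.7143 (rounded; the exact value -5/7 is used below)
lambda = (2*4*(-5/7) + 11)/7 = 0.7551
Step 3: Compute optimal value.
f(x*) = 4*(-5/7)^2 + 11*(-5/7) = -5.8163


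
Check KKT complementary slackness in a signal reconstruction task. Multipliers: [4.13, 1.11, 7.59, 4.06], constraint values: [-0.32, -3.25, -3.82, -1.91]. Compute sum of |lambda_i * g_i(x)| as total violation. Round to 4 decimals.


KKT complementary slackness check:
lambda_1 * g_1 = 4.13 * -0.32 = -1.3216
lambda_2 * g_2 = 1.11 * -3.25 = -3.6075
lambda_3 * g_3 = 7.59 * -3.82 = -28.9938
lambda_4 * g_4 = 4.06 * -1.91 = -7.7546
Total violation = 1.3216 + 3.6075 + 28.9938 + 7.7546 = 41.6775


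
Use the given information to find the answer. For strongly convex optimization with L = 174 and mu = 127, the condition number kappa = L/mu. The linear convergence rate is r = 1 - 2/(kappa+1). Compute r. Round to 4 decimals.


Step 1: Compute the condition number.
kappa = L/mu = 174/127 = 1.3701
Step 2: Compute the convergence rate.
r = 1 - 2/(kappa + 1) = 1 - 2*mu/(L + mu) = (L - mu)/(L + mu) = 47/301 = 0.1561


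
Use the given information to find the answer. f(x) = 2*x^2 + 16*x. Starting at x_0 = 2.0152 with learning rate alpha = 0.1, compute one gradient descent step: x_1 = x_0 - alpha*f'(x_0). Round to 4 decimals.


We compute the gradient at x_0 and apply the update.
f'(x) = 4*x + 16
f'(2.0152) = 4*2.0152 + 16 = 24.0608
x_1 = 2.0152 - 0.1*24.0608 = -0.3909


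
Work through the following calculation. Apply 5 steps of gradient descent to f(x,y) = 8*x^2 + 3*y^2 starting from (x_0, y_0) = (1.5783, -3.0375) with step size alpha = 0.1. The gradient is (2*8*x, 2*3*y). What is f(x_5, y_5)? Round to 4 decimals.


Gradient descent on f(x,y) = 8*x^2 + 3*y^2.
Starting point: (1.5783, -3.0375), alpha = 0.1
Step 1: grad_x = 2*8*1.5783 = 25.2528, grad_y = 2*3*-3.0375 = -18.225
  x_1 = 1.5783 - 0.1*25.2528 = -0.947
  y_1 = -3.0375 - 0.1*-18.225 = -1.215
Step 2: grad_x = 2*8*-0.947 = -15.1517, grad_y = 2*3*-1.215 = -7.29
  x_2 = -0.947 - 0.1*-15.1517 = 0.5682
  y_2 = -1.215 - 0.1*-7.29 = -0.486
Step 3: grad_x = 2*8*0.5682 = 9.091, grad_y = 2*3*-0.486 = -2.916
  x_3 = 0.5682 - 0.1*9.091 = -0.3409
  y_3 = -0.486 - 0.1*-2.916 = -0.1944
Step 4: grad_x = 2*8*-0.3409 = -5.4546, grad_y = 2*3*-0.1944 = -1.1664
  x_4 = -0.3409 - 0.1*-5.4546 = 0.2045
  y_4 = -0.1944 - 0.1*-1.1664 = -0.0778
Step 5: grad_x = 2*8*0.2045 = 3.2728, grad_y = 2*3*-0.0778 = -0.4666
  x_5 = 0.2045 - 0.1*3.2728 = -0.1227
  y_5 = -0.0778 - 0.1*-0.4666 = -0.0311
f(-0.1227, -0.0311) = 8*(-0.1227)^2 + 3*(-0.0311)^2 = 0.1234
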